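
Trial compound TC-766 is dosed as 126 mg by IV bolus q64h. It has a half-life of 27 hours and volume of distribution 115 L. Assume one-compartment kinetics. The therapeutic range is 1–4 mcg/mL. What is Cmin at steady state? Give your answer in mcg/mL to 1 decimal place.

0.3 mcg/mL

k = ln2/t½ = ln2/27 ≈ 0.025672 h⁻¹; fraction remaining f = e^(−kτ) = e^(−0.025672×64) ≈ 0.1934.
Single-dose peak C₀ = D/Vd = 126/115 ≈ 1.096 mcg/mL.
Steady-state trough Cmin,ss = C₀·f/(1−f) ≈ 1.096 × 0.1934/0.8066 ≈ 0.263 mcg/mL.
Trough 0.3 mcg/mL vs MEC 1 mcg/mL: subtherapeutic.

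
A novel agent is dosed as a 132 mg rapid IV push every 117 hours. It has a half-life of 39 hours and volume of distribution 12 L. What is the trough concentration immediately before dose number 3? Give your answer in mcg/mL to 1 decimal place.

f = (1/2)^(τ/t½) = (1/2)^(117/39) ≈ 0.1250.
C₀ = D/Vd = 132/12 ≈ 11.000 mcg/mL.
Before the 3rd dose, 2 doses have been given. Superposition: Cmin = C₀·(f + f²).
≈ 11.000 × (0.1250 + 0.0156) ≈ 11.000 × 0.1406 ≈ 1.547 mcg/mL.

1.5 mcg/mL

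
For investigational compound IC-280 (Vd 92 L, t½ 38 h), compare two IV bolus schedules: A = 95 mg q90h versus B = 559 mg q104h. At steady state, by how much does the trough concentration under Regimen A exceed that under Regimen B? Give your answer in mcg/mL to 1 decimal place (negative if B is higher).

Regimen A: f = (1/2)^(90/38) ≈ 0.1937; Cmin,ss = (95/92)·f/(1−f) ≈ 0.248 mcg/mL.
Regimen B: f = (1/2)^(104/38) ≈ 0.1500; Cmin,ss = (559/92)·f/(1−f) ≈ 1.072 mcg/mL.
Difference ≈ 0.248 − 1.072 ≈ -0.824 mcg/mL.

-0.8 mcg/mL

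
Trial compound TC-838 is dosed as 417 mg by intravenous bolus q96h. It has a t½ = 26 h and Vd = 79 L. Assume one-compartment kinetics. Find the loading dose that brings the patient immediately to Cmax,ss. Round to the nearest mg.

f = (1/2)^(96/26) ≈ 0.077358; accumulation ratio R = 1/(1−f) ≈ 1.08384.
Loading dose to hit Cmax,ss on first dose: D_load = D_maint·R ≈ 417 × 1.08384 ≈ 451.96 mg.

452 mg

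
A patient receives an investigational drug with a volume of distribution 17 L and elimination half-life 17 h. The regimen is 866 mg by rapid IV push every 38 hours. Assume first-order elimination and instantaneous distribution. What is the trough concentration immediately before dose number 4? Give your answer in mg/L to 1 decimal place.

13.6 mg/L

f = (1/2)^(τ/t½) = (1/2)^(38/17) ≈ 0.2124.
C₀ = D/Vd = 866/17 ≈ 50.941 mg/L.
Before the 4th dose, 3 doses have been given. Superposition: Cmin = C₀·(f + f² + … + f^3).
≈ 50.941 × (0.2124 + 0.0451 + 0.0096) ≈ 50.941 × 0.2671 ≈ 13.606 mg/L.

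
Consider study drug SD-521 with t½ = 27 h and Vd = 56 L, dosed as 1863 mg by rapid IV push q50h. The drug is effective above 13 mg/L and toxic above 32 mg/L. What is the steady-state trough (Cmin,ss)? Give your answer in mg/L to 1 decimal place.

τ/t½ = 50/27 ≈ 1.8519, so fraction remaining f = (1/2)^(50/27) ≈ 0.2770.
At steady state, accumulation factor R = 1/(1 − e^(−kτ)) ≈ 1.3831.
Single-dose peak C₀ = D/Vd = 1863/56 ≈ 33.268 mg/L.
Cmax,ss = C₀/(1 − f) ≈ 33.268/0.7230 ≈ 46.014 mg/L.
One interval later, Cmin,ss = Cmax,ss·e^(−kτ) ≈ 46.014 × 0.2770 ≈ 12.746 mg/L.
Trough 12.7 mg/L vs MEC 13 mg/L: subtherapeutic.

12.7 mg/L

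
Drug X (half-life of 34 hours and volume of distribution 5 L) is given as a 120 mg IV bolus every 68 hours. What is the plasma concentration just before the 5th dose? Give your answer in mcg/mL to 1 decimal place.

8.0 mcg/mL

f = (1/2)^(τ/t½) = (1/2)^(68/34) ≈ 0.2500.
C₀ = D/Vd = 120/5 ≈ 24.000 mcg/mL.
Before the 5th dose, 4 doses have been given. Superposition: Cmin = C₀·(f + f² + … + f^4).
≈ 24.000 × (0.2500 + 0.0625 + 0.0156 + 0.0039) ≈ 24.000 × 0.3320 ≈ 7.968 mcg/mL.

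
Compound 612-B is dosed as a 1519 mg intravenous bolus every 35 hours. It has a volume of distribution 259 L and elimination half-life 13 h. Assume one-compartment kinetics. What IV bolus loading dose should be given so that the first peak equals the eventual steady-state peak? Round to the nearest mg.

1797 mg

f = (1/2)^(35/13) ≈ 0.154716; accumulation ratio R = 1/(1−f) ≈ 1.18303.
Loading dose to hit Cmax,ss on first dose: D_load = D_maint·R ≈ 1519 × 1.18303 ≈ 1797.02 mg.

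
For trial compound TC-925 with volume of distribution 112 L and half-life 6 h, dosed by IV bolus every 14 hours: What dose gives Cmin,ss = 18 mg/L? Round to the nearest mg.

8144 mg

τ/t½ = 14/6 ≈ 2.3333, so f = (1/2)^(14/6) ≈ 0.198425.
Cmin,ss = (D/Vd)·f/(1−f), so D = Cmin,ss·Vd·(1−f)/f.
D = 18 × 112 × (1−f)/f ≈ 18 × 112 × 4.03969 ≈ 8144.02 mg.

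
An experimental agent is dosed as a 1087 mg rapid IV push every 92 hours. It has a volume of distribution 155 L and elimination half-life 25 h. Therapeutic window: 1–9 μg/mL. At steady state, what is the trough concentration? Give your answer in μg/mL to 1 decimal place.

k = ln2/t½ = ln2/25 ≈ 0.027726 h⁻¹; fraction remaining f = e^(−kτ) = e^(−0.027726×92) ≈ 0.0780.
At steady state, accumulation factor R = 1/(1 − e^(−kτ)) ≈ 1.0846.
Each bolus raises the concentration by D/Vd = 1087/155 ≈ 7.013 μg/mL.
Steady-state peak Cmax,ss = C₀·R ≈ 7.013 × 1.0846 ≈ 7.606 μg/mL.
Steady-state trough Cmin,ss = Cmax,ss·f ≈ 7.606 × 0.0780 ≈ 0.593 μg/mL.
Trough 0.6 μg/mL vs MEC 1 μg/mL: subtherapeutic.

0.6 μg/mL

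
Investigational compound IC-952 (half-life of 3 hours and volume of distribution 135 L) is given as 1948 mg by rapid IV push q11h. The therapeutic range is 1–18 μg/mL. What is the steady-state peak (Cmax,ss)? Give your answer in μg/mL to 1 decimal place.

Over one 11-h interval, 11/3 ≈ 3.6667 half-lives elapse, leaving f ≈ 0.0787 of each dose.
At steady state, accumulation factor R = 1/(1 − e^(−kτ)) ≈ 1.0854.
Single-dose peak C₀ = D/Vd = 1948/135 ≈ 14.430 μg/mL.
Steady-state peak Cmax,ss = C₀·R ≈ 14.430 × 1.0854 ≈ 15.662 μg/mL.
Peak 15.7 μg/mL vs MTC 18 μg/mL: below toxic threshold.

15.7 μg/mL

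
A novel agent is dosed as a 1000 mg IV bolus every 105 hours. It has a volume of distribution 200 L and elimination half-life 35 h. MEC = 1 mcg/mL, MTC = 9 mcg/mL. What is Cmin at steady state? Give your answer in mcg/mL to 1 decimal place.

The dosing interval is 3 half-lives, so f = 2^(−3) = 0.125.
At steady state, R = 1/(1 − 0.125) = 8/7.
Single-dose peak C₀ = D/Vd = 1000/200 = 5 mcg/mL.
Steady-state peak Cmax,ss = C₀·R = 5 × 8/7 ≈ 5.714 mcg/mL.
Steady-state trough Cmin,ss = Cmax,ss·f ≈ 5.714 × 0.125 ≈ 0.714 mcg/mL.
Trough 0.7 mcg/mL vs MEC 1 mcg/mL: subtherapeutic.

0.7 mcg/mL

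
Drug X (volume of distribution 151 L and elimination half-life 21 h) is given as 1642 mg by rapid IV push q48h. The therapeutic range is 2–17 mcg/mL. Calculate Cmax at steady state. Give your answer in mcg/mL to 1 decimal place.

13.7 mcg/mL

τ/t½ = 48/21 ≈ 2.2857, so fraction remaining f = (1/2)^(48/21) ≈ 0.2051.
At steady state, accumulation factor R = 1/(1 − e^(−kτ)) ≈ 1.2580.
Single-dose peak C₀ = D/Vd = 1642/151 ≈ 10.874 mcg/mL.
Cmax,ss = C₀/(1 − f) ≈ 10.874/0.7949 ≈ 13.680 mcg/mL.
Peak 13.7 mcg/mL vs MTC 17 mcg/mL: below toxic threshold.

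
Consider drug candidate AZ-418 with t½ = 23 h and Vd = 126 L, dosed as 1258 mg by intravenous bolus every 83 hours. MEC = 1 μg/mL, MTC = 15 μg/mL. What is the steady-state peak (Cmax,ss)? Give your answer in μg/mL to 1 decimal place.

10.9 μg/mL

Over one 83-h interval, 83/23 ≈ 3.6087 half-lives elapse, leaving f ≈ 0.0820 of each dose.
Accumulation ratio R = 1/(1 − f) ≈ 1/0.9180 ≈ 1.0893.
Single-dose peak C₀ = D/Vd = 1258/126 ≈ 9.984 μg/mL.
Steady-state peak Cmax,ss = C₀·R ≈ 9.984 × 1.0893 ≈ 10.876 μg/mL.
Peak 10.9 μg/mL vs MTC 15 μg/mL: below toxic threshold.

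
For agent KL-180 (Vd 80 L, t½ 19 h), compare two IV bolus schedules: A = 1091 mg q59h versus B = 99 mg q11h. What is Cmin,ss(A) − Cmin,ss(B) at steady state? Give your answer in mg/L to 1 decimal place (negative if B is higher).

-0.7 mg/L

Regimen A: f = (1/2)^(59/19) ≈ 0.1162; Cmin,ss = (1091/80)·f/(1−f) ≈ 1.793 mg/L.
Regimen B: f = (1/2)^(11/19) ≈ 0.6695; Cmin,ss = (99/80)·f/(1−f) ≈ 2.507 mg/L.
Difference ≈ 1.793 − 2.507 ≈ -0.714 mg/L.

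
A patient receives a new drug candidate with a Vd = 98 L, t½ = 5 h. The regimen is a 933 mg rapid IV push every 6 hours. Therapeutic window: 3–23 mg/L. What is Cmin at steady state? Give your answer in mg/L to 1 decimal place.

7.3 mg/L

k = ln2/t½ = ln2/5 ≈ 0.138629 h⁻¹; fraction remaining f = e^(−kτ) = e^(−0.138629×6) ≈ 0.4353.
Each bolus raises the concentration by D/Vd = 933/98 ≈ 9.520 mg/L.
Steady-state trough Cmin,ss = C₀·f/(1−f) ≈ 9.520 × 0.4353/0.5647 ≈ 7.339 mg/L.
Trough 7.3 mg/L vs MEC 3 mg/L: adequate.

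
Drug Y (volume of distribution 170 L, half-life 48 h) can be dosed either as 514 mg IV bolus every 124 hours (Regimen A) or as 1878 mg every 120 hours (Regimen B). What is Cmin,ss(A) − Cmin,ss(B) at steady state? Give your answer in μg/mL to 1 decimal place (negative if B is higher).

-1.8 μg/mL

Regimen A: f = (1/2)^(124/48) ≈ 0.1669; Cmin,ss = (514/170)·f/(1−f) ≈ 0.606 μg/mL.
Regimen B: f = (1/2)^(120/48) ≈ 0.1768; Cmin,ss = (1878/170)·f/(1−f) ≈ 2.373 μg/mL.
Difference ≈ 0.606 − 2.373 ≈ -1.767 μg/mL.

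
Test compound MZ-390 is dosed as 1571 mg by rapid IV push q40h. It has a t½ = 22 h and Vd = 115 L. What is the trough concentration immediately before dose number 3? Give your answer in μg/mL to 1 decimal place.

f = (1/2)^(τ/t½) = (1/2)^(40/22) ≈ 0.2836.
C₀ = D/Vd = 1571/115 ≈ 13.661 μg/mL.
Before the 3rd dose, 2 doses have been given. Superposition: Cmin = C₀·(f + f²).
≈ 13.661 × (0.2836 + 0.0804) ≈ 13.661 × 0.3640 ≈ 4.973 μg/mL.

5.0 μg/mL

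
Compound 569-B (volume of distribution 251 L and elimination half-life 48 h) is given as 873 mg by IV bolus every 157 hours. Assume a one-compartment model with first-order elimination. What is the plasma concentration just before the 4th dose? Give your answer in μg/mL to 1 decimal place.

0.4 μg/mL

f = (1/2)^(τ/t½) = (1/2)^(157/48) ≈ 0.1036.
C₀ = D/Vd = 873/251 ≈ 3.478 μg/mL.
Before the 4th dose, 3 doses have been given. Superposition: Cmin = C₀·(f + f² + … + f^3).
≈ 3.478 × (0.1036 + 0.0107 + 0.0011) ≈ 3.478 × 0.1154 ≈ 0.401 μg/mL.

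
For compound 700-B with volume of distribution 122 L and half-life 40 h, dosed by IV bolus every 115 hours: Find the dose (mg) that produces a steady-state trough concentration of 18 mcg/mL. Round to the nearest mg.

13914 mg

τ/t½ = 115/40 ≈ 2.875, so f = (1/2)^(115/40) ≈ 0.136313.
Cmin,ss = (D/Vd)·f/(1−f), so D = Cmin,ss·Vd·(1−f)/f.
D = 18 × 122 × (1−f)/f ≈ 18 × 122 × 6.33606 ≈ 13913.99 mg.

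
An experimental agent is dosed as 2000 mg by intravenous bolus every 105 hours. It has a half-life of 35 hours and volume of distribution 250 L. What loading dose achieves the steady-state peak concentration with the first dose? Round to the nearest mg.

2286 mg

f = (1/2)^(105/35) ≈ 0.125000; accumulation ratio R = 1/(1−f) ≈ 1.14286.
Loading dose to hit Cmax,ss on first dose: D_load = D_maint·R ≈ 2000 × 1.14286 ≈ 2285.72 mg.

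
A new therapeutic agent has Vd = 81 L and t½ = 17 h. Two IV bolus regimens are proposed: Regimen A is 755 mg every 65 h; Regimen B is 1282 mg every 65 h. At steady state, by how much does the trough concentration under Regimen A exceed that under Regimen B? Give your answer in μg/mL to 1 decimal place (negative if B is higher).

Regimen A: f = (1/2)^(65/17) ≈ 0.0706; Cmin,ss = (755/81)·f/(1−f) ≈ 0.708 μg/mL.
Regimen B: f = (1/2)^(65/17) ≈ 0.0706; Cmin,ss = (1282/81)·f/(1−f) ≈ 1.202 μg/mL.
Difference ≈ 0.708 − 1.202 ≈ -0.494 μg/mL.

-0.5 μg/mL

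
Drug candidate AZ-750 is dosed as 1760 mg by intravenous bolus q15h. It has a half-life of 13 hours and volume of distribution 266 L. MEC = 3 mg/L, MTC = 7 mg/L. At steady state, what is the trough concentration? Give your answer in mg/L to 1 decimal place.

5.4 mg/L

k = ln2/t½ = ln2/13 ≈ 0.053319 h⁻¹; fraction remaining f = e^(−kτ) = e^(−0.053319×15) ≈ 0.4494.
Each bolus raises the concentration by D/Vd = 1760/266 ≈ 6.617 mg/L.
Steady-state trough Cmin,ss = C₀·f/(1−f) ≈ 6.617 × 0.4494/0.5506 ≈ 5.401 mg/L.
Trough 5.4 mg/L vs MEC 3 mg/L: adequate.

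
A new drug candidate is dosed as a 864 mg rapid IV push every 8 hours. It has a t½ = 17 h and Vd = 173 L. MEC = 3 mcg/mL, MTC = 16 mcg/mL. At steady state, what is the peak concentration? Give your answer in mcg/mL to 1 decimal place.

17.9 mcg/mL

τ/t½ = 8/17 ≈ 0.47059, so fraction remaining f = (1/2)^(8/17) ≈ 0.7217.
At steady state, accumulation factor R = 1/(1 − e^(−kτ)) ≈ 3.5932.
Each bolus raises the concentration by D/Vd = 864/173 ≈ 4.994 mcg/mL.
Steady-state peak Cmax,ss = C₀·R ≈ 4.994 × 3.5932 ≈ 17.944 mcg/mL.
Peak 17.9 mcg/mL vs MTC 16 mcg/mL: exceeds toxic threshold.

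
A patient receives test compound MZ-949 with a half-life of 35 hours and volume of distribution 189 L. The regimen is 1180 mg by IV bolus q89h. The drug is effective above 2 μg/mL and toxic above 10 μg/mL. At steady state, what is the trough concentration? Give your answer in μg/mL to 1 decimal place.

Over one 89-h interval, 89/35 ≈ 2.5429 half-lives elapse, leaving f ≈ 0.1716 of each dose.
Single-dose peak C₀ = D/Vd = 1180/189 ≈ 6.243 μg/mL.
Steady-state trough Cmin,ss = C₀·f/(1−f) ≈ 6.243 × 0.1716/0.8284 ≈ 1.293 μg/mL.
Trough 1.3 μg/mL vs MEC 2 μg/mL: subtherapeutic.

1.3 μg/mL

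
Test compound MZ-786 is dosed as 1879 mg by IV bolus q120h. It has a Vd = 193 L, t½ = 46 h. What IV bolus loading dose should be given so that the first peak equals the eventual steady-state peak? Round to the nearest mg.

f = (1/2)^(120/46) ≈ 0.163947; accumulation ratio R = 1/(1−f) ≈ 1.19610.
Loading dose to hit Cmax,ss on first dose: D_load = D_maint·R ≈ 1879 × 1.19610 ≈ 2247.47 mg.

2247 mg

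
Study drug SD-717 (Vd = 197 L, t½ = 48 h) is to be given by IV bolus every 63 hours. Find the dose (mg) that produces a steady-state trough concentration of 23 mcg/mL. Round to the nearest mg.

τ/t½ = 63/48 ≈ 1.3125, so f = (1/2)^(63/48) ≈ 0.402623.
Cmin,ss = (D/Vd)·f/(1−f), so D = Cmin,ss·Vd·(1−f)/f.
D = 23 × 197 × (1−f)/f ≈ 23 × 197 × 1.48371 ≈ 6722.69 mg.

6723 mg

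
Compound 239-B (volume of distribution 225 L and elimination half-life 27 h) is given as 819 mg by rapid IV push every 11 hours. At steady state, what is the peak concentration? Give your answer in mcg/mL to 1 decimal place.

k = ln2/t½ = ln2/27 ≈ 0.025672 h⁻¹; fraction remaining f = e^(−kτ) = e^(−0.025672×11) ≈ 0.7540.
At steady state, accumulation factor R = 1/(1 − e^(−kτ)) ≈ 4.0650.
Single-dose peak C₀ = D/Vd = 819/225 ≈ 3.640 mcg/mL.
Steady-state peak Cmax,ss = C₀·R ≈ 3.640 × 4.0650 ≈ 14.797 mcg/mL.

14.8 mcg/mL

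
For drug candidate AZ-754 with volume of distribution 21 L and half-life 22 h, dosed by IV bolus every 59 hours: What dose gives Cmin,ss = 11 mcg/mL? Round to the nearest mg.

1251 mg

τ/t½ = 59/22 ≈ 2.6818, so f = (1/2)^(59/22) ≈ 0.155845.
Cmin,ss = (D/Vd)·f/(1−f), so D = Cmin,ss·Vd·(1−f)/f.
D = 11 × 21 × (1−f)/f ≈ 11 × 21 × 5.41663 ≈ 1251.24 mg.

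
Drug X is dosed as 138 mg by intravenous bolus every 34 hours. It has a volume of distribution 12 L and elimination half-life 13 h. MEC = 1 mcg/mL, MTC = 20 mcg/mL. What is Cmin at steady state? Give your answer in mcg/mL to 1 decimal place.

k = ln2/t½ = ln2/13 ≈ 0.053319 h⁻¹; fraction remaining f = e^(−kτ) = e^(−0.053319×34) ≈ 0.1632.
At steady state, accumulation factor R = 1/(1 − e^(−kτ)) ≈ 1.1950.
Single-dose peak C₀ = D/Vd = 138/12 ≈ 11.500 mcg/mL.
Steady-state peak Cmax,ss = C₀·R ≈ 11.500 × 1.1950 ≈ 13.743 mcg/mL.
Steady-state trough Cmin,ss = Cmax,ss·f ≈ 13.743 × 0.1632 ≈ 2.243 mcg/mL.
Trough 2.2 mcg/mL vs MEC 1 mcg/mL: adequate.

2.2 mcg/mL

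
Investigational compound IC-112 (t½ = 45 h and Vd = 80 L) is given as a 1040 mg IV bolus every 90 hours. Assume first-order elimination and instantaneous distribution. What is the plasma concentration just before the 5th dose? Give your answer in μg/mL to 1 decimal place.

4.3 μg/mL

f = (1/2)^(τ/t½) = (1/2)^(90/45) ≈ 0.2500.
C₀ = D/Vd = 1040/80 ≈ 13.000 μg/mL.
Before the 5th dose, 4 doses have been given. Superposition: Cmin = C₀·(f + f² + … + f^4).
≈ 13.000 × (0.2500 + 0.0625 + 0.0156 + 0.0039) ≈ 13.000 × 0.3320 ≈ 4.316 μg/mL.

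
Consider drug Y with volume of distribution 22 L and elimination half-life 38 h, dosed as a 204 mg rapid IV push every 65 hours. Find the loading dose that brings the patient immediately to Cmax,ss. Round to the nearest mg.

294 mg

f = (1/2)^(65/38) ≈ 0.305549; accumulation ratio R = 1/(1−f) ≈ 1.43999.
Loading dose to hit Cmax,ss on first dose: D_load = D_maint·R ≈ 204 × 1.43999 ≈ 293.76 mg.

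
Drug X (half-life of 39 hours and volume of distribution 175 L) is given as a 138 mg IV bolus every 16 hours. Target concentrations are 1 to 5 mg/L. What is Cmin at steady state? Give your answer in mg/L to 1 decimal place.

2.4 mg/L

τ/t½ = 16/39 ≈ 0.41026, so fraction remaining f = (1/2)^(16/39) ≈ 0.7525.
At steady state, accumulation factor R = 1/(1 − e^(−kτ)) ≈ 4.0404.
Each bolus raises the concentration by D/Vd = 138/175 ≈ 0.789 mg/L.
Cmax,ss = C₀/(1 − f) ≈ 0.789/0.2475 ≈ 3.188 mg/L.
One interval later, Cmin,ss = Cmax,ss·e^(−kτ) ≈ 3.188 × 0.7525 ≈ 2.399 mg/L.
Trough 2.4 mg/L vs MEC 1 mg/L: adequate.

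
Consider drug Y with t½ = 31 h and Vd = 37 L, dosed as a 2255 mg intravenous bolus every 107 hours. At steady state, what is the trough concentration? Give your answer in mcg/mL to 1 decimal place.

τ/t½ = 107/31 ≈ 3.4516, so fraction remaining f = (1/2)^(107/31) ≈ 0.0914.
Accumulation ratio R = 1/(1 − f) ≈ 1/0.9086 ≈ 1.1006.
Each bolus raises the concentration by D/Vd = 2255/37 ≈ 60.946 mcg/mL.
Steady-state peak Cmax,ss = C₀·R ≈ 60.946 × 1.1006 ≈ 67.077 mcg/mL.
One interval later, Cmin,ss = Cmax,ss·e^(−kτ) ≈ 67.077 × 0.0914 ≈ 6.131 mcg/mL.

6.1 mcg/mL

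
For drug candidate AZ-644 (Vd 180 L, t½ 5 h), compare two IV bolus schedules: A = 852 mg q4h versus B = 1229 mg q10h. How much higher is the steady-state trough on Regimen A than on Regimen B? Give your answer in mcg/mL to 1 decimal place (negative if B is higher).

4.1 mcg/mL

Regimen A: f = (1/2)^(4/5) ≈ 0.5743; Cmin,ss = (852/180)·f/(1−f) ≈ 6.386 mcg/mL.
Regimen B: f = (1/2)^(10/5) ≈ 0.2500; Cmin,ss = (1229/180)·f/(1−f) ≈ 2.276 mcg/mL.
Difference ≈ 6.386 − 2.276 ≈ 4.110 mcg/mL.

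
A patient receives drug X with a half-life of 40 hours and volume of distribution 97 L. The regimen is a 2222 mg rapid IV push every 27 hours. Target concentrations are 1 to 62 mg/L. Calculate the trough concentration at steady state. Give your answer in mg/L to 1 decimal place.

38.4 mg/L

Over one 27-h interval, 27/40 ≈ 0.675 half-lives elapse, leaving f ≈ 0.6263 of each dose.
Accumulation ratio R = 1/(1 − f) ≈ 1/0.3737 ≈ 2.6759.
Single-dose peak C₀ = D/Vd = 2222/97 ≈ 22.907 mg/L.
Steady-state peak Cmax,ss = C₀·R ≈ 22.907 × 2.6759 ≈ 61.297 mg/L.
One interval later, Cmin,ss = Cmax,ss·e^(−kτ) ≈ 61.297 × 0.6263 ≈ 38.390 mg/L.
Trough 38.4 mg/L vs MEC 1 mg/L: adequate.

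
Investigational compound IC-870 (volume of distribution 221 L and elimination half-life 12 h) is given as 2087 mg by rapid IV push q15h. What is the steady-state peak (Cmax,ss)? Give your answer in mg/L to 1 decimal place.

k = ln2/t½ = ln2/12 ≈ 0.057762 h⁻¹; fraction remaining f = e^(−kτ) = e^(−0.057762×15) ≈ 0.4204.
Accumulation ratio R = 1/(1 − f) ≈ 1/0.5796 ≈ 1.7253.
Single-dose peak C₀ = D/Vd = 2087/221 ≈ 9.443 mg/L.
Cmax,ss = C₀/(1 − f) ≈ 9.443/0.5796 ≈ 16.292 mg/L.

16.3 mg/L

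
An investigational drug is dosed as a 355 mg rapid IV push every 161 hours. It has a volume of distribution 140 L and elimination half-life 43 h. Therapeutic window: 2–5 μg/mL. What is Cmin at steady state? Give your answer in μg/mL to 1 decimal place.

0.2 μg/mL

τ/t½ = 161/43 ≈ 3.7442, so fraction remaining f = (1/2)^(161/43) ≈ 0.0746.
Accumulation ratio R = 1/(1 − f) ≈ 1/0.9254 ≈ 1.0806.
Each bolus raises the concentration by D/Vd = 355/140 ≈ 2.536 μg/mL.
Steady-state peak Cmax,ss = C₀·R ≈ 2.536 × 1.0806 ≈ 2.740 μg/mL.
Steady-state trough Cmin,ss = Cmax,ss·f ≈ 2.740 × 0.0746 ≈ 0.204 μg/mL.
Trough 0.2 μg/mL vs MEC 2 μg/mL: subtherapeutic.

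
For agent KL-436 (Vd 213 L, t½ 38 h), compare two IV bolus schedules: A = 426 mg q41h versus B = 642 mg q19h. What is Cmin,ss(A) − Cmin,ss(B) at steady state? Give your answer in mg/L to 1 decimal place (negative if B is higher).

Regimen A: f = (1/2)^(41/38) ≈ 0.4734; Cmin,ss = (426/213)·f/(1−f) ≈ 1.798 mg/L.
Regimen B: f = (1/2)^(19/38) ≈ 0.7071; Cmin,ss = (642/213)·f/(1−f) ≈ 7.276 mg/L.
Difference ≈ 1.798 − 7.276 ≈ -5.478 mg/L.

-5.5 mg/L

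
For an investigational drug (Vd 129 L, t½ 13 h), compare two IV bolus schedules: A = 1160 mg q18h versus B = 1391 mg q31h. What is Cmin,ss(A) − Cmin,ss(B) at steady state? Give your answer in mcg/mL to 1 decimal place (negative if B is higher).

Regimen A: f = (1/2)^(18/13) ≈ 0.3830; Cmin,ss = (1160/129)·f/(1−f) ≈ 5.582 mcg/mL.
Regimen B: f = (1/2)^(31/13) ≈ 0.1915; Cmin,ss = (1391/129)·f/(1−f) ≈ 2.554 mcg/mL.
Difference ≈ 5.582 − 2.554 ≈ 3.028 mcg/mL.

3.0 mcg/mL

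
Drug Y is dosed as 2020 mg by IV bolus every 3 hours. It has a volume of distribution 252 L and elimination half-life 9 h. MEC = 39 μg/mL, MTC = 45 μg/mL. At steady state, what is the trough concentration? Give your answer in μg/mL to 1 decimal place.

Over one 3-h interval, 3/9 ≈ 0.33333 half-lives elapse, leaving f ≈ 0.7937 of each dose.
Accumulation ratio R = 1/(1 − f) ≈ 1/0.2063 ≈ 4.8473.
Each bolus raises the concentration by D/Vd = 2020/252 ≈ 8.016 μg/mL.
Steady-state peak Cmax,ss = C₀·R ≈ 8.016 × 4.8473 ≈ 38.856 μg/mL.
One interval later, Cmin,ss = Cmax,ss·e^(−kτ) ≈ 38.856 × 0.7937 ≈ 30.840 μg/mL.
Trough 30.8 μg/mL vs MEC 39 μg/mL: subtherapeutic.

30.8 μg/mL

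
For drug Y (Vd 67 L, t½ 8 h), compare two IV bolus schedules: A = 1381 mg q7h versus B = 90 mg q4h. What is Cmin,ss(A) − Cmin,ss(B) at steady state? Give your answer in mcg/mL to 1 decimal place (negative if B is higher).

Regimen A: f = (1/2)^(7/8) ≈ 0.5453; Cmin,ss = (1381/67)·f/(1−f) ≈ 24.719 mcg/mL.
Regimen B: f = (1/2)^(4/8) ≈ 0.7071; Cmin,ss = (90/67)·f/(1−f) ≈ 3.243 mcg/mL.
Difference ≈ 24.719 − 3.243 ≈ 21.476 mcg/mL.

21.5 mcg/mL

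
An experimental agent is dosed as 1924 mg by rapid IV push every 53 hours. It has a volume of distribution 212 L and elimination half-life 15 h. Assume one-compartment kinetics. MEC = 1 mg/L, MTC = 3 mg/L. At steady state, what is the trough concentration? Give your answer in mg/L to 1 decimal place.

0.9 mg/L

Over one 53-h interval, 53/15 ≈ 3.5333 half-lives elapse, leaving f ≈ 0.0864 of each dose.
Accumulation ratio R = 1/(1 − f) ≈ 1/0.9136 ≈ 1.0946.
Each bolus raises the concentration by D/Vd = 1924/212 ≈ 9.075 mg/L.
Cmax,ss = C₀/(1 − f) ≈ 9.075/0.9136 ≈ 9.933 mg/L.
Steady-state trough Cmin,ss = Cmax,ss·f ≈ 9.933 × 0.0864 ≈ 0.858 mg/L.
Trough 0.9 mg/L vs MEC 1 mg/L: subtherapeutic.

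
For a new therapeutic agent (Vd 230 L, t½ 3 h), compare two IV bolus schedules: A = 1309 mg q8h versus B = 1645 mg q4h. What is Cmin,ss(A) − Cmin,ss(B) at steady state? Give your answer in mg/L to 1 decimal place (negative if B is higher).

Regimen A: f = (1/2)^(8/3) ≈ 0.1575; Cmin,ss = (1309/230)·f/(1−f) ≈ 1.064 mg/L.
Regimen B: f = (1/2)^(4/3) ≈ 0.3969; Cmin,ss = (1645/230)·f/(1−f) ≈ 4.707 mg/L.
Difference ≈ 1.064 − 4.707 ≈ -3.643 mg/L.

-3.6 mg/L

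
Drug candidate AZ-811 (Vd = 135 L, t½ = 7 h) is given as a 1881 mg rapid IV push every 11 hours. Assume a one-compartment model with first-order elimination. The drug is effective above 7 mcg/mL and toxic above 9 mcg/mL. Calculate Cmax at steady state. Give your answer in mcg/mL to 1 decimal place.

k = ln2/t½ = ln2/7 ≈ 0.099021 h⁻¹; fraction remaining f = e^(−kτ) = e^(−0.099021×11) ≈ 0.3365.
At steady state, accumulation factor R = 1/(1 − e^(−kτ)) ≈ 1.5072.
Single-dose peak C₀ = D/Vd = 1881/135 ≈ 13.933 mcg/mL.
Cmax,ss = C₀/(1 − f) ≈ 13.933/0.6635 ≈ 20.999 mcg/mL.
Peak 21.0 mcg/mL vs MTC 9 mcg/mL: exceeds toxic threshold.

21.0 mcg/mL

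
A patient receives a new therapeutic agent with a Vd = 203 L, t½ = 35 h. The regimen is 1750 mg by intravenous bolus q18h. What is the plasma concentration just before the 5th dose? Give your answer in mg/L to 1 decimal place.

15.3 mg/L

f = (1/2)^(τ/t½) = (1/2)^(18/35) ≈ 0.7001.
C₀ = D/Vd = 1750/203 ≈ 8.621 mg/L.
Before the 5th dose, 4 doses have been given. Superposition: Cmin = C₀·(f + f² + … + f^4).
≈ 8.621 × (0.7001 + 0.4901 + 0.3431 + 0.2402) ≈ 8.621 × 1.7735 ≈ 15.289 mg/L.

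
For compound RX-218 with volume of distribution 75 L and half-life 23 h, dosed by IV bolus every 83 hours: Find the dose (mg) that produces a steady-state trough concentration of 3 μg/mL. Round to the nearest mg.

2520 mg

τ/t½ = 83/23 ≈ 3.6087, so f = (1/2)^(83/23) ≈ 0.081974.
Cmin,ss = (D/Vd)·f/(1−f), so D = Cmin,ss·Vd·(1−f)/f.
D = 3 × 75 × (1−f)/f ≈ 3 × 75 × 11.19899 ≈ 2519.77 mg.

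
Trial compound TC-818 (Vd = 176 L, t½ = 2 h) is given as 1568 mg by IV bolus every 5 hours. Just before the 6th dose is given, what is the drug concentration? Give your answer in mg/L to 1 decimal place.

f = (1/2)^(τ/t½) = (1/2)^(5/2) ≈ 0.1768.
C₀ = D/Vd = 1568/176 ≈ 8.909 mg/L.
Before the 6th dose, 5 doses have been given. Superposition: Cmin = C₀·(f + f² + … + f^5).
≈ 8.909 × (0.1768 + 0.0313 + 0.0055 + 0.0010 + 0.0002) ≈ 8.909 × 0.2148 ≈ 1.914 mg/L.

1.9 mg/L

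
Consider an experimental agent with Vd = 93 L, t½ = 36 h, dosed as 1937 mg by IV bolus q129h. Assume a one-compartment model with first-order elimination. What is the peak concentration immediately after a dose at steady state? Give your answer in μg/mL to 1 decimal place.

22.7 μg/mL

k = ln2/t½ = ln2/36 ≈ 0.019254 h⁻¹; fraction remaining f = e^(−kτ) = e^(−0.019254×129) ≈ 0.0834.
At steady state, accumulation factor R = 1/(1 − e^(−kτ)) ≈ 1.0910.
Single-dose peak C₀ = D/Vd = 1937/93 ≈ 20.828 μg/mL.
Steady-state peak Cmax,ss = C₀·R ≈ 20.828 × 1.0910 ≈ 22.723 μg/mL.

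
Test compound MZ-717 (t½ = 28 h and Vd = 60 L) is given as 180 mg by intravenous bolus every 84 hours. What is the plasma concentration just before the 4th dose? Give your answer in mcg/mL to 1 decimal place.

0.4 mcg/mL

f = (1/2)^(τ/t½) = (1/2)^(84/28) ≈ 0.1250.
C₀ = D/Vd = 180/60 ≈ 3.000 mcg/mL.
Before the 4th dose, 3 doses have been given. Superposition: Cmin = C₀·(f + f² + … + f^3).
≈ 3.000 × (0.1250 + 0.0156 + 0.0020) ≈ 3.000 × 0.1426 ≈ 0.428 mcg/mL.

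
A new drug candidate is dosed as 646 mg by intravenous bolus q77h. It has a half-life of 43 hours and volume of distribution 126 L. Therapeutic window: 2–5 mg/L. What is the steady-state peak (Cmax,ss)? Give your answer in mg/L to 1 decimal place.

τ/t½ = 77/43 ≈ 1.7907, so fraction remaining f = (1/2)^(77/43) ≈ 0.2890.
Accumulation ratio R = 1/(1 − f) ≈ 1/0.7110 ≈ 1.4065.
Single-dose peak C₀ = D/Vd = 646/126 ≈ 5.127 mg/L.
Steady-state peak Cmax,ss = C₀·R ≈ 5.127 × 1.4065 ≈ 7.211 mg/L.
Peak 7.2 mg/L vs MTC 5 mg/L: exceeds toxic threshold.

7.2 mg/L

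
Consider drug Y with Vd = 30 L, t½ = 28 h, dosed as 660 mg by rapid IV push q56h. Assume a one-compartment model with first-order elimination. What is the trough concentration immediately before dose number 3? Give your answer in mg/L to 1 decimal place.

f = (1/2)^(τ/t½) = (1/2)^(56/28) ≈ 0.2500.
C₀ = D/Vd = 660/30 ≈ 22.000 mg/L.
Before the 3rd dose, 2 doses have been given. Superposition: Cmin = C₀·(f + f²).
≈ 22.000 × (0.2500 + 0.0625) ≈ 22.000 × 0.3125 ≈ 6.875 mg/L.

6.9 mg/L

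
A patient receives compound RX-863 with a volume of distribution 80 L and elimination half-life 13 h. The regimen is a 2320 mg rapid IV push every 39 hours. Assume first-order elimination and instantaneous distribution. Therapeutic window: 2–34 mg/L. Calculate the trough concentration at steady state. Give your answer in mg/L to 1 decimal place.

4.1 mg/L

The dosing interval is 3 half-lives, so f = 2^(−3) = 0.125.
Accumulation ratio R = 1/(1 − f) = 1/0.875 = 8/7.
Single-dose peak C₀ = D/Vd = 2320/80 = 29 mg/L.
Steady-state peak Cmax,ss = C₀·R = 29 × 8/7 ≈ 33.143 mg/L.
Steady-state trough Cmin,ss = Cmax,ss·f ≈ 33.143 × 0.125 ≈ 4.143 mg/L.
Trough 4.1 mg/L vs MEC 2 mg/L: adequate.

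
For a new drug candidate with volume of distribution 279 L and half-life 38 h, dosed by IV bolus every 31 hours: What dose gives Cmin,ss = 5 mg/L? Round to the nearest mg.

1061 mg

τ/t½ = 31/38 ≈ 0.81579, so f = (1/2)^(31/38) ≈ 0.568098.
Cmin,ss = (D/Vd)·f/(1−f), so D = Cmin,ss·Vd·(1−f)/f.
D = 5 × 279 × (1−f)/f ≈ 5 × 279 × 0.76026 ≈ 1060.56 mg.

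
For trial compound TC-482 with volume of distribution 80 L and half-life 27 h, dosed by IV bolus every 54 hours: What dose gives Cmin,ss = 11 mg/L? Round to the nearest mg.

2640 mg

τ/t½ = 54/27 ≈ 2, so f = (1/2)^(54/27) ≈ 0.250000.
Cmin,ss = (D/Vd)·f/(1−f), so D = Cmin,ss·Vd·(1−f)/f.
D = 11 × 80 × (1−f)/f ≈ 11 × 80 × 3.00000 ≈ 2640.00 mg.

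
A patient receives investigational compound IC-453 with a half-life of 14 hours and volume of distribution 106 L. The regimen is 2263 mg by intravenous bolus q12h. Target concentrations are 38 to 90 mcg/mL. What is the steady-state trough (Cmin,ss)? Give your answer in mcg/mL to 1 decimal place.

26.3 mcg/mL

τ/t½ = 12/14 ≈ 0.85714, so fraction remaining f = (1/2)^(12/14) ≈ 0.5520.
At steady state, accumulation factor R = 1/(1 − e^(−kτ)) ≈ 2.2321.
Each bolus raises the concentration by D/Vd = 2263/106 ≈ 21.349 mcg/mL.
Steady-state peak Cmax,ss = C₀·R ≈ 21.349 × 2.2321 ≈ 47.653 mcg/mL.
One interval later, Cmin,ss = Cmax,ss·e^(−kτ) ≈ 47.653 × 0.5520 ≈ 26.304 mcg/mL.
Trough 26.3 mcg/mL vs MEC 38 mcg/mL: subtherapeutic.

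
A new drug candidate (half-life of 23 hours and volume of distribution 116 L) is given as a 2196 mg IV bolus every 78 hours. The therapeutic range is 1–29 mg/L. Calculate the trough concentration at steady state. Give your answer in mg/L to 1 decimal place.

τ/t½ = 78/23 ≈ 3.3913, so fraction remaining f = (1/2)^(78/23) ≈ 0.0953.
Each bolus raises the concentration by D/Vd = 2196/116 ≈ 18.931 mg/L.
Steady-state trough Cmin,ss = C₀·f/(1−f) ≈ 18.931 × 0.0953/0.9047 ≈ 1.994 mg/L.
Trough 2.0 mg/L vs MEC 1 mg/L: adequate.

2.0 mg/L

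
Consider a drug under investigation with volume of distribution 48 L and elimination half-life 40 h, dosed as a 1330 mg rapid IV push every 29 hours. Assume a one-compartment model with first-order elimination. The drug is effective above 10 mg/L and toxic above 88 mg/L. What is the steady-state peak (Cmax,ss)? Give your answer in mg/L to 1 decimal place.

70.1 mg/L

k = ln2/t½ = ln2/40 ≈ 0.017329 h⁻¹; fraction remaining f = e^(−kτ) = e^(−0.017329×29) ≈ 0.6050.
Accumulation ratio R = 1/(1 − f) ≈ 1/0.3950 ≈ 2.5316.
Single-dose peak C₀ = D/Vd = 1330/48 ≈ 27.708 mg/L.
Steady-state peak Cmax,ss = C₀·R ≈ 27.708 × 2.5316 ≈ 70.146 mg/L.
Peak 70.1 mg/L vs MTC 88 mg/L: below toxic threshold.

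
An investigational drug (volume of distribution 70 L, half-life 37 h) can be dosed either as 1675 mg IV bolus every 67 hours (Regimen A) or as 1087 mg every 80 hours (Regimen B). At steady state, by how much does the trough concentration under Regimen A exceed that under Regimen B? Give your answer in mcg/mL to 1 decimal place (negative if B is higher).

5.1 mcg/mL

Regimen A: f = (1/2)^(67/37) ≈ 0.2850; Cmin,ss = (1675/70)·f/(1−f) ≈ 9.538 mcg/mL.
Regimen B: f = (1/2)^(80/37) ≈ 0.2234; Cmin,ss = (1087/70)·f/(1−f) ≈ 4.467 mcg/mL.
Difference ≈ 9.538 − 4.467 ≈ 5.071 mcg/mL.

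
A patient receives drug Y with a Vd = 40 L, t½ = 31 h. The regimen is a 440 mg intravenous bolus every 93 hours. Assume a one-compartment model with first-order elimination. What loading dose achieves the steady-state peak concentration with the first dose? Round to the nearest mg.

503 mg

f = (1/2)^(93/31) ≈ 0.125000; accumulation ratio R = 1/(1−f) ≈ 1.14286.
Loading dose to hit Cmax,ss on first dose: D_load = D_maint·R ≈ 440 × 1.14286 ≈ 502.86 mg.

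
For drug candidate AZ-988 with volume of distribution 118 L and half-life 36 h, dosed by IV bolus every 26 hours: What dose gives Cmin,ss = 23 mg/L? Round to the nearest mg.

1763 mg

τ/t½ = 26/36 ≈ 0.72222, so f = (1/2)^(26/36) ≈ 0.606163.
Cmin,ss = (D/Vd)·f/(1−f), so D = Cmin,ss·Vd·(1−f)/f.
D = 23 × 118 × (1−f)/f ≈ 23 × 118 × 0.64972 ≈ 1763.34 mg.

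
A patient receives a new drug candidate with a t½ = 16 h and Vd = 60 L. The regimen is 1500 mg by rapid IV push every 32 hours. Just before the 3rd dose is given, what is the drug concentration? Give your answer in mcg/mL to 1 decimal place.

f = (1/2)^(τ/t½) = (1/2)^(32/16) ≈ 0.2500.
C₀ = D/Vd = 1500/60 ≈ 25.000 mcg/mL.
Before the 3rd dose, 2 doses have been given. Superposition: Cmin = C₀·(f + f²).
≈ 25.000 × (0.2500 + 0.0625) ≈ 25.000 × 0.3125 ≈ 7.812 mcg/mL.

7.8 mcg/mL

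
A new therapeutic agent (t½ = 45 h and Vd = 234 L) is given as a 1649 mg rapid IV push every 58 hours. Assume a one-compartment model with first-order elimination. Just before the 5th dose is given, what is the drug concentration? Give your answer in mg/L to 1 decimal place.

4.7 mg/L

f = (1/2)^(τ/t½) = (1/2)^(58/45) ≈ 0.4093.
C₀ = D/Vd = 1649/234 ≈ 7.047 mg/L.
Before the 5th dose, 4 doses have been given. Superposition: Cmin = C₀·(f + f² + … + f^4).
≈ 7.047 × (0.4093 + 0.1675 + 0.0686 + 0.0281) ≈ 7.047 × 0.6735 ≈ 4.746 mg/L.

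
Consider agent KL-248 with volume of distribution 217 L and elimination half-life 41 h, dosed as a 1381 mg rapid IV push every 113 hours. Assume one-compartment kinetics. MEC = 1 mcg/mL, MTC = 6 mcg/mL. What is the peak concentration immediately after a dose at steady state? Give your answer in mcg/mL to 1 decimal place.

7.5 mcg/mL

k = ln2/t½ = ln2/41 ≈ 0.016906 h⁻¹; fraction remaining f = e^(−kτ) = e^(−0.016906×113) ≈ 0.1480.
Accumulation ratio R = 1/(1 − f) ≈ 1/0.8520 ≈ 1.1737.
Each bolus raises the concentration by D/Vd = 1381/217 ≈ 6.364 mcg/mL.
Steady-state peak Cmax,ss = C₀·R ≈ 6.364 × 1.1737 ≈ 7.469 mcg/mL.
Peak 7.5 mcg/mL vs MTC 6 mcg/mL: exceeds toxic threshold.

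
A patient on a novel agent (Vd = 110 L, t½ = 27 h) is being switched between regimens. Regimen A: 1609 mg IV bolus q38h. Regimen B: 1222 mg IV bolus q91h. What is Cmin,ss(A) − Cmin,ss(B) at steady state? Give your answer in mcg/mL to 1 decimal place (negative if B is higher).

7.7 mcg/mL

Regimen A: f = (1/2)^(38/27) ≈ 0.3770; Cmin,ss = (1609/110)·f/(1−f) ≈ 8.851 mcg/mL.
Regimen B: f = (1/2)^(91/27) ≈ 0.0967; Cmin,ss = (1222/110)·f/(1−f) ≈ 1.189 mcg/mL.
Difference ≈ 8.851 − 1.189 ≈ 7.662 mcg/mL.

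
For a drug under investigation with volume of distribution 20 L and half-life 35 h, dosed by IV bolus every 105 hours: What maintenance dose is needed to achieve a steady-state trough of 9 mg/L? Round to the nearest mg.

1260 mg

τ/t½ = 105/35 ≈ 3, so f = (1/2)^(105/35) ≈ 0.125000.
Cmin,ss = (D/Vd)·f/(1−f), so D = Cmin,ss·Vd·(1−f)/f.
D = 9 × 20 × (1−f)/f ≈ 9 × 20 × 7.00000 ≈ 1260.00 mg.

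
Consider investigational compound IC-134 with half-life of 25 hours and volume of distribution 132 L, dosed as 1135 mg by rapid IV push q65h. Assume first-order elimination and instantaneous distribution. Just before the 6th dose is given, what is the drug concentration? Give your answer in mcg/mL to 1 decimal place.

1.7 mcg/mL

f = (1/2)^(τ/t½) = (1/2)^(65/25) ≈ 0.1649.
C₀ = D/Vd = 1135/132 ≈ 8.598 mcg/mL.
Before the 6th dose, 5 doses have been given. Superposition: Cmin = C₀·(f + f² + … + f^5).
≈ 8.598 × (0.1649 + 0.0272 + 0.0045 + 0.0007 + 0.0001) ≈ 8.598 × 0.1974 ≈ 1.697 mcg/mL.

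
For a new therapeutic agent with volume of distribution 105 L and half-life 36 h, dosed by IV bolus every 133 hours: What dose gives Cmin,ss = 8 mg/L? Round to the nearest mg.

τ/t½ = 133/36 ≈ 3.6944, so f = (1/2)^(133/36) ≈ 0.077243.
Cmin,ss = (D/Vd)·f/(1−f), so D = Cmin,ss·Vd·(1−f)/f.
D = 8 × 105 × (1−f)/f ≈ 8 × 105 × 11.94616 ≈ 10034.77 mg.

10035 mg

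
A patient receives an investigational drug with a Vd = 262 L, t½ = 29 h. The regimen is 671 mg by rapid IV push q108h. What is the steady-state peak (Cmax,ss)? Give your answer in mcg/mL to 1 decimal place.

2.8 mcg/mL

k = ln2/t½ = ln2/29 ≈ 0.023902 h⁻¹; fraction remaining f = e^(−kτ) = e^(−0.023902×108) ≈ 0.0757.
Accumulation ratio R = 1/(1 − f) ≈ 1/0.9243 ≈ 1.0819.
Each bolus raises the concentration by D/Vd = 671/262 ≈ 2.561 mcg/mL.
Cmax,ss = C₀/(1 − f) ≈ 2.561/0.9243 ≈ 2.771 mcg/mL.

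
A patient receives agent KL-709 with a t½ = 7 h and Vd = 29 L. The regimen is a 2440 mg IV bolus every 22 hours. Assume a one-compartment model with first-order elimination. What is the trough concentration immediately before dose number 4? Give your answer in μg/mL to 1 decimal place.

f = (1/2)^(τ/t½) = (1/2)^(22/7) ≈ 0.1132.
C₀ = D/Vd = 2440/29 ≈ 84.138 μg/mL.
Before the 4th dose, 3 doses have been given. Superposition: Cmin = C₀·(f + f² + … + f^3).
≈ 84.138 × (0.1132 + 0.0128 + 0.0015) ≈ 84.138 × 0.1275 ≈ 10.728 μg/mL.

10.7 μg/mL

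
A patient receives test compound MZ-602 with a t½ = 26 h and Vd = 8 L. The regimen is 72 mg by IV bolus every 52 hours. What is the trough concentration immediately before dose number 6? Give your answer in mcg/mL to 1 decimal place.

3.0 mcg/mL

f = (1/2)^(τ/t½) = (1/2)^(52/26) ≈ 0.2500.
C₀ = D/Vd = 72/8 ≈ 9.000 mcg/mL.
Before the 6th dose, 5 doses have been given. Superposition: Cmin = C₀·(f + f² + … + f^5).
≈ 9.000 × (0.2500 + 0.0625 + 0.0156 + 0.0039 + 0.0010) ≈ 9.000 × 0.3330 ≈ 2.997 mcg/mL.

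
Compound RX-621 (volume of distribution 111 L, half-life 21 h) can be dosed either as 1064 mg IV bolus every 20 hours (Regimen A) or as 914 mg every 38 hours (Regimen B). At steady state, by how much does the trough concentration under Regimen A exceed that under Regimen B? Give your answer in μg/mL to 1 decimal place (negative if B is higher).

Regimen A: f = (1/2)^(20/21) ≈ 0.5168; Cmin,ss = (1064/111)·f/(1−f) ≈ 10.252 μg/mL.
Regimen B: f = (1/2)^(38/21) ≈ 0.2853; Cmin,ss = (914/111)·f/(1−f) ≈ 3.287 μg/mL.
Difference ≈ 10.252 − 3.287 ≈ 6.965 μg/mL.

7.0 μg/mL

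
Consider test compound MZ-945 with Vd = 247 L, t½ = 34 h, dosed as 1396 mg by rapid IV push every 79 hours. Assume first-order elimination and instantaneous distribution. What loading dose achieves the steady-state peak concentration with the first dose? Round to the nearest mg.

1745 mg

f = (1/2)^(79/34) ≈ 0.199778; accumulation ratio R = 1/(1−f) ≈ 1.24965.
Loading dose to hit Cmax,ss on first dose: D_load = D_maint·R ≈ 1396 × 1.24965 ≈ 1744.51 mg.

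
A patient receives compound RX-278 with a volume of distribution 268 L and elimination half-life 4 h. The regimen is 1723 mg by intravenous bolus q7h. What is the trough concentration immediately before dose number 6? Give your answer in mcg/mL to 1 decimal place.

f = (1/2)^(τ/t½) = (1/2)^(7/4) ≈ 0.2973.
C₀ = D/Vd = 1723/268 ≈ 6.429 mcg/mL.
Before the 6th dose, 5 doses have been given. Superposition: Cmin = C₀·(f + f² + … + f^5).
≈ 6.429 × (0.2973 + 0.0884 + 0.0263 + 0.0078 + 0.0023) ≈ 6.429 × 0.4221 ≈ 2.714 mcg/mL.

2.7 mcg/mL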